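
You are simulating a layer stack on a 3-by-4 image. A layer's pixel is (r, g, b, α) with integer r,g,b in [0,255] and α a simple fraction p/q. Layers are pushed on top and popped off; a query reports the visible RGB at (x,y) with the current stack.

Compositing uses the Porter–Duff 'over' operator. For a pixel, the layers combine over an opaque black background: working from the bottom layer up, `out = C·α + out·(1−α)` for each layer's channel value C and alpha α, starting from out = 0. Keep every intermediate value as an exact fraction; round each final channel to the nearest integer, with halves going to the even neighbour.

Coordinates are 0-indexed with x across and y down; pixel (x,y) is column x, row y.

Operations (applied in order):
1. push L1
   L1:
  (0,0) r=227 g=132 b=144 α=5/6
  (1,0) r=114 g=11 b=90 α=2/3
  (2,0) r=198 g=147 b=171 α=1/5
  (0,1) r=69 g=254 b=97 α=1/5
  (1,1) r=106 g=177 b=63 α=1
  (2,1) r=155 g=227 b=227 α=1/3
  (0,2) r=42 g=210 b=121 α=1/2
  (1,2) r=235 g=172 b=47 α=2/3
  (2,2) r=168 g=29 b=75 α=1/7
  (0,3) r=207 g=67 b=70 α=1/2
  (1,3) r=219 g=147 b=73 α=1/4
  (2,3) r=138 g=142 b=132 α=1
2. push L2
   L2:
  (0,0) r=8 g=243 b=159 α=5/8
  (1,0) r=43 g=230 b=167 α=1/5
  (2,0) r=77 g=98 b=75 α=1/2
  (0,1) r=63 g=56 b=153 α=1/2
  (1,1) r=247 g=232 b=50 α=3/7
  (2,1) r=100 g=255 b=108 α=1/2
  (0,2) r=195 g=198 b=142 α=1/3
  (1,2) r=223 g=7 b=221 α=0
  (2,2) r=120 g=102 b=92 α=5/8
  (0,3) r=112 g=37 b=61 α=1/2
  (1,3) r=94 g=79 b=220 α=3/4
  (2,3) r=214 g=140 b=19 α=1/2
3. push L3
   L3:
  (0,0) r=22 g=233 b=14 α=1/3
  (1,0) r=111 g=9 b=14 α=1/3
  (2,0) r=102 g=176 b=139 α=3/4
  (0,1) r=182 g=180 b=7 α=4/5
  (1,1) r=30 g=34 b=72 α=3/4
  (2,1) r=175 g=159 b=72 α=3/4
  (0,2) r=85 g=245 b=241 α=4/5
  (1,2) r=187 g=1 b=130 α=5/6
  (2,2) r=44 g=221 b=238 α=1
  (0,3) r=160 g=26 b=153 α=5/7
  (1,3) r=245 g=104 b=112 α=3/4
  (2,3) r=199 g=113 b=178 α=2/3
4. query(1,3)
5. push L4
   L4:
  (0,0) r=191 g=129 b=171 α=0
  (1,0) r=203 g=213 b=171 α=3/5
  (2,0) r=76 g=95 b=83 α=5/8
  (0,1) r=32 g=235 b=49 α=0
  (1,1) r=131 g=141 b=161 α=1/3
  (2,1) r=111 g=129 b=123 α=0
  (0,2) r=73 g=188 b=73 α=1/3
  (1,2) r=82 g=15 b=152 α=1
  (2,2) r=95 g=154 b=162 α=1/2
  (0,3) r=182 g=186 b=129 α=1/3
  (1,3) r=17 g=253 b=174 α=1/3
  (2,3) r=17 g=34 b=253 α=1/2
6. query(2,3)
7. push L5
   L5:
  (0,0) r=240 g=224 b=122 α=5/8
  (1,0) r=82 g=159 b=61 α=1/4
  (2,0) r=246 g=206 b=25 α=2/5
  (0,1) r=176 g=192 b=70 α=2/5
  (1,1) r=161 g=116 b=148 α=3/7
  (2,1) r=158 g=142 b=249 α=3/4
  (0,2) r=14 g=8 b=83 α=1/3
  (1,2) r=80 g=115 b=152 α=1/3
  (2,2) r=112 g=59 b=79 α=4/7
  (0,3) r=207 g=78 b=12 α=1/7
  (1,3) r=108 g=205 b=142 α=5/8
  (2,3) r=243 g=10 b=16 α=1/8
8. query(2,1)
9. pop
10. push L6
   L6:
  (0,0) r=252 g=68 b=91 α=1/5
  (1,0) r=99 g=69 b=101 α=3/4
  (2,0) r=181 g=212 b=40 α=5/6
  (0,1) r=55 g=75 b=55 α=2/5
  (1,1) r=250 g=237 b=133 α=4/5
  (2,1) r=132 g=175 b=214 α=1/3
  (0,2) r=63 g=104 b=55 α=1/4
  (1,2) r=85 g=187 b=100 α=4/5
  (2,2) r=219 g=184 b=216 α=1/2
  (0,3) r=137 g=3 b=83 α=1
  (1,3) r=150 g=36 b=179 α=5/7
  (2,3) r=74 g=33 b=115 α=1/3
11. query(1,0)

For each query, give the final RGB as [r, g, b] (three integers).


at x=1,y=3 over L1,L2,L3:
after L1 α=1/4: [219/4, 147/4, 73/4]
after L2 α=3/4: [1347/16, 1095/16, 2713/16]
after L3 α=3/4: [13107/64, 6087/64, 8089/64]
rounded: [205, 95, 126]

at x=2,y=3 over L1,L2,L3,L4:
+L1 (α=1) → [138, 142, 132]
+L2 (α=1/2) → [176, 141, 151/2]
+L3 (α=2/3) → [574/3, 367/3, 863/6]
+L4 (α=1/2) → [625/6, 469/6, 2381/12]
→ [104, 78, 198]

at x=2,y=1 over L1,L2,L3,L4,L5:
+L1 (α=1/3) → [155/3, 227/3, 227/3]
+L2 (α=1/2) → [455/6, 496/3, 551/6]
+L3 (α=3/4) → [3605/24, 1927/12, 1847/24]
+L4 (α=0) → [3605/24, 1927/12, 1847/24]
+L5 (α=3/4) → [14981/96, 7039/48, 19775/96]
rounded: [156, 147, 206]

query (1,0) [L1,L2,L3,L4,L6] — begin 0,0,0
after L1 α=2/3: [76, 22/3, 60]
after L2 α=1/5: [347/5, 778/15, 407/5]
after L3 α=1/3: [1249/15, 1691/45, 884/15]
after L4 α=3/5: [11633/75, 32137/225, 9463/75]
after L6 α=3/4: [8477/75, 19678/225, 8047/75]
= [113, 87, 107]


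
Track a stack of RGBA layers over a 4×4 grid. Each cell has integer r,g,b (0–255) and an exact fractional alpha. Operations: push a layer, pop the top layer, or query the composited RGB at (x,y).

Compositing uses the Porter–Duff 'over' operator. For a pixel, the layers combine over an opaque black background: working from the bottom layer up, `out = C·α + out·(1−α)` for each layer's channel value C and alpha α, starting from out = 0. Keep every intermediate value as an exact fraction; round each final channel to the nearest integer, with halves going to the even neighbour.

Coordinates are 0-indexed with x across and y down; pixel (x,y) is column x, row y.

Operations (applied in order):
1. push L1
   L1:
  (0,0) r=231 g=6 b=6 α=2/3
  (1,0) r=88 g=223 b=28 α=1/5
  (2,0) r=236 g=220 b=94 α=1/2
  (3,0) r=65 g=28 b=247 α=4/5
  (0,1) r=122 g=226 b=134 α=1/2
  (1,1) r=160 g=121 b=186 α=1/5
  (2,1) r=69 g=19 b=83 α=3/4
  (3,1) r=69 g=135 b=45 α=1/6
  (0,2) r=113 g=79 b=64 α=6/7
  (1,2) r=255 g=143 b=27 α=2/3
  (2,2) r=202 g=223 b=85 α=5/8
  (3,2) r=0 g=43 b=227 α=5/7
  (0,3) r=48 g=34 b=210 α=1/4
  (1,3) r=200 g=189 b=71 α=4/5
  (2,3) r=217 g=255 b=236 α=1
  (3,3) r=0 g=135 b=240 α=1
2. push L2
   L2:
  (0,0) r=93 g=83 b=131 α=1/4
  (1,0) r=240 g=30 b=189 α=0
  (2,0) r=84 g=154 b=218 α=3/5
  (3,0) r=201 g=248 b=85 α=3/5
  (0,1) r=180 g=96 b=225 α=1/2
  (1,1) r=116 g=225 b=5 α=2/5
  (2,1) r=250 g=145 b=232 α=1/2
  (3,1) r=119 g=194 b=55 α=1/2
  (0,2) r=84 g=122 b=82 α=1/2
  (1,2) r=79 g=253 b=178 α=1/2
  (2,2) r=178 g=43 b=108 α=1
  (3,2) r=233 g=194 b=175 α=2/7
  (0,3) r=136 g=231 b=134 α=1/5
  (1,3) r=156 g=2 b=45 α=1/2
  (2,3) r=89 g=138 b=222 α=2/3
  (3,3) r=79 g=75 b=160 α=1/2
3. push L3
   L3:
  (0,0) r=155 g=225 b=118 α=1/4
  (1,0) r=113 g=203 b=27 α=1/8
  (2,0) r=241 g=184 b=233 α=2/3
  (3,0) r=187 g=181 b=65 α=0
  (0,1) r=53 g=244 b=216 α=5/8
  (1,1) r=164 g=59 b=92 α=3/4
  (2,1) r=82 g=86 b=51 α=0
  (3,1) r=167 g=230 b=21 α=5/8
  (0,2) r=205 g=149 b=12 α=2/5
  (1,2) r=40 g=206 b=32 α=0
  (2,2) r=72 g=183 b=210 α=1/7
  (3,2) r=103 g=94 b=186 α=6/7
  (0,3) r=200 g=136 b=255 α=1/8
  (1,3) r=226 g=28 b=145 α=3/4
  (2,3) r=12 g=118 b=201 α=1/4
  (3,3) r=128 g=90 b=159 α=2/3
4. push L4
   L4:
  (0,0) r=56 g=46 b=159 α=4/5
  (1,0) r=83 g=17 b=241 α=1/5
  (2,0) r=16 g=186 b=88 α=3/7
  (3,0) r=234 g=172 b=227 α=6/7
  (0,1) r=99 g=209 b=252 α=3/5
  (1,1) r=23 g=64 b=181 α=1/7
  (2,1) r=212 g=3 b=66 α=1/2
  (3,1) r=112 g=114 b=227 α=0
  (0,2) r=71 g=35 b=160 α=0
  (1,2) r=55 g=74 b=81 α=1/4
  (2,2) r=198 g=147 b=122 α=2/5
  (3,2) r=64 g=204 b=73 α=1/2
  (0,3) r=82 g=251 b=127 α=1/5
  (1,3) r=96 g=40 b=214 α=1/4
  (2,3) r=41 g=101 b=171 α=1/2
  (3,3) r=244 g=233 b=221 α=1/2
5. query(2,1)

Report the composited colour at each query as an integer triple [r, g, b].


query (2,1) [L1,L2,L3,L4] — begin 0,0,0
after L1 α=3/4: [207/4, 57/4, 249/4]
after L2 α=1/2: [1207/8, 637/8, 1177/8]
after L3 α=0: [1207/8, 637/8, 1177/8]
after L4 α=1/2: [2903/16, 661/16, 1705/16]
→ [181, 41, 107]


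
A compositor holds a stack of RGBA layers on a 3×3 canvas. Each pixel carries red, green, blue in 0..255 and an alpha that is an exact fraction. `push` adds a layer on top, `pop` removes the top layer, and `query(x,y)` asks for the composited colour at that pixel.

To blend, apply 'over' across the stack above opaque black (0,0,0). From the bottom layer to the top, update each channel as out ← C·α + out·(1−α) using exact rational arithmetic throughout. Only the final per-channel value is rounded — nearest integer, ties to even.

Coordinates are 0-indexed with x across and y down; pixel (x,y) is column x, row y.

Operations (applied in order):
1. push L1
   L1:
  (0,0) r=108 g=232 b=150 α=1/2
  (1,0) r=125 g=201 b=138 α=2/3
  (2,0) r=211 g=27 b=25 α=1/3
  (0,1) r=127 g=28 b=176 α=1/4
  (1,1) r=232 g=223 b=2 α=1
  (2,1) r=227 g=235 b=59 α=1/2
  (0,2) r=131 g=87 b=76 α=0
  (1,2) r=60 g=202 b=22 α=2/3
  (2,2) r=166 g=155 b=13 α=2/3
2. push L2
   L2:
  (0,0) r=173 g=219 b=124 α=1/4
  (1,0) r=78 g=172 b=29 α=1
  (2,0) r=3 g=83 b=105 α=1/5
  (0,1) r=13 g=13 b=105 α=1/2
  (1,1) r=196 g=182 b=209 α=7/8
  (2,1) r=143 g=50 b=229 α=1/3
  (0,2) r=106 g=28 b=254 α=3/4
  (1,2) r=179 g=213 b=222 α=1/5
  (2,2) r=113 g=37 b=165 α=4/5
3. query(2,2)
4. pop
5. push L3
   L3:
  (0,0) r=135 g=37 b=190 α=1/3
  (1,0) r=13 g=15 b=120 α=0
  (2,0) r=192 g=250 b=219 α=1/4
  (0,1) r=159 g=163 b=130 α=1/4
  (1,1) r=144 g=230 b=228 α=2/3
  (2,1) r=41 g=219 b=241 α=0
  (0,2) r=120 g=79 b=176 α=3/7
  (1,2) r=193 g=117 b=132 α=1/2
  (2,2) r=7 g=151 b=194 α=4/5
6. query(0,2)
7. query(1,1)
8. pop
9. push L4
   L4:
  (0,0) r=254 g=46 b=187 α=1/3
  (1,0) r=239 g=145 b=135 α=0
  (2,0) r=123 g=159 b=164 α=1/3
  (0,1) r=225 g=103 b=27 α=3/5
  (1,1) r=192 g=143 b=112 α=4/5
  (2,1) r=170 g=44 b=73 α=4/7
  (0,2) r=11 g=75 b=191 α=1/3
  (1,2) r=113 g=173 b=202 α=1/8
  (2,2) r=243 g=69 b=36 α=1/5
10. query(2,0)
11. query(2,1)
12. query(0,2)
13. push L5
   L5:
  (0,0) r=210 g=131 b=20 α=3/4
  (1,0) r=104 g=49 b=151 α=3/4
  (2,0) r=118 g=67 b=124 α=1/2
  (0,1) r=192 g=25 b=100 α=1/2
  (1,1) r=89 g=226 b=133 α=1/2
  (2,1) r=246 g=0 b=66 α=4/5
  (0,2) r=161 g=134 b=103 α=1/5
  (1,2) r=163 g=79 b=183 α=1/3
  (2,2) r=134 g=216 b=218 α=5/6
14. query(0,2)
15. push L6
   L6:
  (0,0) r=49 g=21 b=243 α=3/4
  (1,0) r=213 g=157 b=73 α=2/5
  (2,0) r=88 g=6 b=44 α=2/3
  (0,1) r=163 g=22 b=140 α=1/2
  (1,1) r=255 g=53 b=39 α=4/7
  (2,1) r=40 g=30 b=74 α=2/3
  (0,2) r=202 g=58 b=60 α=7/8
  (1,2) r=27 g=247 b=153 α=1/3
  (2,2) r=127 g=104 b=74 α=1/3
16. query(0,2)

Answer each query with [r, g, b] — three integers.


(2,2) stack=L1,L2; from [0,0,0]:
after L1 α=2/3: [332/3, 310/3, 26/3]
after L2 α=4/5: [1688/15, 754/15, 2006/15]
rounded: [113, 50, 134]

(0,2) stack=L1,L3; from [0,0,0]:
+L1 (α=0) → [0, 0, 0]
+L3 (α=3/7) → [360/7, 237/7, 528/7]
→ [51, 34, 75]

query (1,1) [L1,L3] — begin 0,0,0
L1 α=1: [232, 223, 2]
L3 α=2/3: [520/3, 683/3, 458/3]
= [173, 228, 153]

(2,0) stack=L1,L4; from [0,0,0]:
+L1 (α=1/3) → [211/3, 9, 25/3]
+L4 (α=1/3) → [791/9, 59, 542/9]
= [88, 59, 60]

at x=2,y=1 over L1,L4:
after L1 α=1/2: [227/2, 235/2, 59/2]
after L4 α=4/7: [2041/14, 151/2, 761/14]
= [146, 76, 54]

query (0,2) [L1,L4] — begin 0,0,0
after L1 α=0: [0, 0, 0]
after L4 α=1/3: [11/3, 25, 191/3]
rounded: [4, 25, 64]

(0,2) stack=L1,L4,L5; from [0,0,0]:
L1 α=0: [0, 0, 0]
L4 α=1/3: [11/3, 25, 191/3]
L5 α=1/5: [527/15, 234/5, 1073/15]
= [35, 47, 72]

(0,2) stack=L1,L4,L5,L6; from [0,0,0]:
after L1 α=0: [0, 0, 0]
after L4 α=1/3: [11/3, 25, 191/3]
after L5 α=1/5: [527/15, 234/5, 1073/15]
after L6 α=7/8: [21737/120, 283/5, 7373/120]
rounded: [181, 57, 61]


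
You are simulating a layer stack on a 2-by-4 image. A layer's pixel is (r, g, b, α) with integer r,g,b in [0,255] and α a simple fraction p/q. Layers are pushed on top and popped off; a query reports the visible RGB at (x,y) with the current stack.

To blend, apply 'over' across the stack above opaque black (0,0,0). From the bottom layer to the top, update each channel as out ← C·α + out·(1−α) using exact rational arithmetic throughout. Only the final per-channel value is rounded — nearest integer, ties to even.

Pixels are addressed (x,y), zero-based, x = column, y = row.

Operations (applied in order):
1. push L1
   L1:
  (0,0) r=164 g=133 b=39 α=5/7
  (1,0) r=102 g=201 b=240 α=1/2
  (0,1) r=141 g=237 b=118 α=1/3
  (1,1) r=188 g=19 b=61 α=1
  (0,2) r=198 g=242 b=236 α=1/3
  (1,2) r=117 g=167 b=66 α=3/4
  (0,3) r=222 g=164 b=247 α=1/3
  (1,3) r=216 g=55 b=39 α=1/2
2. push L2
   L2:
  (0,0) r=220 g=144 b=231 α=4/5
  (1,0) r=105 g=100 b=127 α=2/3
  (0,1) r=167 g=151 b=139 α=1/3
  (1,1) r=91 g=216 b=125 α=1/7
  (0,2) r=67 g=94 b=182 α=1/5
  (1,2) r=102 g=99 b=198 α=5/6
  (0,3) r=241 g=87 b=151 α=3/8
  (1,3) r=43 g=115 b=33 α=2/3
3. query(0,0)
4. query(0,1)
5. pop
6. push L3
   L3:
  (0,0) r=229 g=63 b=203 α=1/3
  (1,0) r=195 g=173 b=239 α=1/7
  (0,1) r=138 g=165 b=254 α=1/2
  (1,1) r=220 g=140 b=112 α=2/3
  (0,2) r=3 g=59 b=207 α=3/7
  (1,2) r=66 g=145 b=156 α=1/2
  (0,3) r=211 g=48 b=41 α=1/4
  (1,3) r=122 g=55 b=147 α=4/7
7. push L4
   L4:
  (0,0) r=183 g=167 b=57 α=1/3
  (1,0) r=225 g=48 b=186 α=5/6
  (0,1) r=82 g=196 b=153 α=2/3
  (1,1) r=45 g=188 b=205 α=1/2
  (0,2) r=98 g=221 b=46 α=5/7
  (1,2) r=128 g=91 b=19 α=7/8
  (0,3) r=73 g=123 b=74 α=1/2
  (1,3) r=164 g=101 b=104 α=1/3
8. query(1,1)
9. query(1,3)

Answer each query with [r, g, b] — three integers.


at x=0,y=0 over L1,L2:
L1 α=5/7: [820/7, 95, 195/7]
L2 α=4/5: [1396/7, 671/5, 6663/35]
= [199, 134, 190]

at x=0,y=1 over L1,L2:
+L1 (α=1/3) → [47, 79, 118/3]
+L2 (α=1/3) → [87, 103, 653/9]
= [87, 103, 73]

query (1,1) [L1,L3,L4] — begin 0,0,0
+L1 (α=1) → [188, 19, 61]
+L3 (α=2/3) → [628/3, 299/3, 95]
+L4 (α=1/2) → [763/6, 863/6, 150]
→ [127, 144, 150]

(1,3) stack=L1,L3,L4; from [0,0,0]:
after L1 α=1/2: [108, 55/2, 39/2]
after L3 α=4/7: [116, 605/14, 1293/14]
after L4 α=1/3: [132, 1312/21, 2021/21]
= [132, 62, 96]


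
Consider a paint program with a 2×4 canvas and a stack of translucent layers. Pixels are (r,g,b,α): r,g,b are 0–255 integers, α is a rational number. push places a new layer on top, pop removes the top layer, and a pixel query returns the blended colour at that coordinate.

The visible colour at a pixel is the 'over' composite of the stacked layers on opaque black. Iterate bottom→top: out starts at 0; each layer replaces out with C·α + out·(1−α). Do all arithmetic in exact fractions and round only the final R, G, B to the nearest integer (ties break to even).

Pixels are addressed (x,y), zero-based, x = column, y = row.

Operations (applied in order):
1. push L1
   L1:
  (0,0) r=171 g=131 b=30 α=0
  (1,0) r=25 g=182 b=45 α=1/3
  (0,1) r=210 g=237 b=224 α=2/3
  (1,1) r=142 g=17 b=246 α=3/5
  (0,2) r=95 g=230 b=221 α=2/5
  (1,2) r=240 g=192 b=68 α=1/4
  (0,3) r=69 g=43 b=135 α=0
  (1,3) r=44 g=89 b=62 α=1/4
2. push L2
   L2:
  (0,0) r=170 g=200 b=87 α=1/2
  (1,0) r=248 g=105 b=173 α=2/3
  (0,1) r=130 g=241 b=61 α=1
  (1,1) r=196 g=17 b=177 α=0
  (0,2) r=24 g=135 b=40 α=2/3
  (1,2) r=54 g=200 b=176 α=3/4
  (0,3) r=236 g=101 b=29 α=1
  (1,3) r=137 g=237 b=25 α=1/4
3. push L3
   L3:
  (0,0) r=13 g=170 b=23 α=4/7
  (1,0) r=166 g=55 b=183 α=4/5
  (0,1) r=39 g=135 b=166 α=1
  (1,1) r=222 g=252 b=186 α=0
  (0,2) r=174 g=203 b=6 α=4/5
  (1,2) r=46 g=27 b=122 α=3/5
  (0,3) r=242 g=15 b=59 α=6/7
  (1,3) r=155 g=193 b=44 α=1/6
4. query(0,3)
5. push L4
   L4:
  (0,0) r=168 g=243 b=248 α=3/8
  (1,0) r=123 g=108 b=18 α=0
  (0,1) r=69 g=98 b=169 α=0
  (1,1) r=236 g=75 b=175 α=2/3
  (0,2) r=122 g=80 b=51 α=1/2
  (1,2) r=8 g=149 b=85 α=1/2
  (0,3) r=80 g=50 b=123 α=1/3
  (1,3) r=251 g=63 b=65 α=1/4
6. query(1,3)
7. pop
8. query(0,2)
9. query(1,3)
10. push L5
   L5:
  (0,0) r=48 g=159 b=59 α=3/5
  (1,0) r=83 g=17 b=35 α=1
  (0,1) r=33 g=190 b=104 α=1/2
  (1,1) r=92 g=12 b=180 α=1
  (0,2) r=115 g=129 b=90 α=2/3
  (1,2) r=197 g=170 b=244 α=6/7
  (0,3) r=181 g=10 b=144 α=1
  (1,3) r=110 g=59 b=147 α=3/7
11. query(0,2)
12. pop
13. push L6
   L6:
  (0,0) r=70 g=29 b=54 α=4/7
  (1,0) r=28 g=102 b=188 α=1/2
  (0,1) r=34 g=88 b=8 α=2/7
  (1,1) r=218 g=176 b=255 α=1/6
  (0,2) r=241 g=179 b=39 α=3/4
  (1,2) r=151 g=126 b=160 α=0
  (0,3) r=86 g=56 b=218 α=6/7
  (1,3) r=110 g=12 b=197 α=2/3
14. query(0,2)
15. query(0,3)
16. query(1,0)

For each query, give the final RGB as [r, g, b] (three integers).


at x=0,y=3 over L1,L2,L3:
after L1 α=0: [0, 0, 0]
after L2 α=1: [236, 101, 29]
after L3 α=6/7: [1688/7, 191/7, 383/7]
rounded: [241, 27, 55]

(1,3) stack=L1,L2,L3,L4; from [0,0,0]:
+L1 (α=1/4) → [11, 89/4, 31/2]
+L2 (α=1/4) → [85/2, 1215/16, 143/8]
+L3 (α=1/6) → [245/4, 9163/96, 1067/48]
+L4 (α=1/4) → [1739/16, 11179/128, 2107/64]
rounded: [109, 87, 33]

query (0,2) [L1,L2,L3] — begin 0,0,0
after L1 α=2/5: [38, 92, 442/5]
after L2 α=2/3: [86/3, 362/3, 842/15]
after L3 α=4/5: [2174/15, 2798/15, 1202/75]
= [145, 187, 16]

query (1,3) [L1,L2,L3] — begin 0,0,0
after L1 α=1/4: [11, 89/4, 31/2]
after L2 α=1/4: [85/2, 1215/16, 143/8]
after L3 α=1/6: [245/4, 9163/96, 1067/48]
= [61, 95, 22]

query (0,2) [L1,L2,L3,L5] — begin 0,0,0
after L1 α=2/5: [38, 92, 442/5]
after L2 α=2/3: [86/3, 362/3, 842/15]
after L3 α=4/5: [2174/15, 2798/15, 1202/75]
after L5 α=2/3: [5624/45, 6668/45, 14702/225]
rounded: [125, 148, 65]

at x=0,y=2 over L1,L2,L3,L6:
+L1 (α=2/5) → [38, 92, 442/5]
+L2 (α=2/3) → [86/3, 362/3, 842/15]
+L3 (α=4/5) → [2174/15, 2798/15, 1202/75]
+L6 (α=3/4) → [13019/60, 10853/60, 9977/300]
rounded: [217, 181, 33]

at x=0,y=3 over L1,L2,L3,L6:
+L1 (α=0) → [0, 0, 0]
+L2 (α=1) → [236, 101, 29]
+L3 (α=6/7) → [1688/7, 191/7, 383/7]
+L6 (α=6/7) → [5300/49, 2543/49, 9539/49]
→ [108, 52, 195]

(1,0) stack=L1,L2,L3,L6; from [0,0,0]:
+L1 (α=1/3) → [25/3, 182/3, 15]
+L2 (α=2/3) → [1513/9, 812/9, 361/3]
+L3 (α=4/5) → [7489/45, 2792/45, 2557/15]
+L6 (α=1/2) → [8749/90, 3691/45, 5377/30]
→ [97, 82, 179]


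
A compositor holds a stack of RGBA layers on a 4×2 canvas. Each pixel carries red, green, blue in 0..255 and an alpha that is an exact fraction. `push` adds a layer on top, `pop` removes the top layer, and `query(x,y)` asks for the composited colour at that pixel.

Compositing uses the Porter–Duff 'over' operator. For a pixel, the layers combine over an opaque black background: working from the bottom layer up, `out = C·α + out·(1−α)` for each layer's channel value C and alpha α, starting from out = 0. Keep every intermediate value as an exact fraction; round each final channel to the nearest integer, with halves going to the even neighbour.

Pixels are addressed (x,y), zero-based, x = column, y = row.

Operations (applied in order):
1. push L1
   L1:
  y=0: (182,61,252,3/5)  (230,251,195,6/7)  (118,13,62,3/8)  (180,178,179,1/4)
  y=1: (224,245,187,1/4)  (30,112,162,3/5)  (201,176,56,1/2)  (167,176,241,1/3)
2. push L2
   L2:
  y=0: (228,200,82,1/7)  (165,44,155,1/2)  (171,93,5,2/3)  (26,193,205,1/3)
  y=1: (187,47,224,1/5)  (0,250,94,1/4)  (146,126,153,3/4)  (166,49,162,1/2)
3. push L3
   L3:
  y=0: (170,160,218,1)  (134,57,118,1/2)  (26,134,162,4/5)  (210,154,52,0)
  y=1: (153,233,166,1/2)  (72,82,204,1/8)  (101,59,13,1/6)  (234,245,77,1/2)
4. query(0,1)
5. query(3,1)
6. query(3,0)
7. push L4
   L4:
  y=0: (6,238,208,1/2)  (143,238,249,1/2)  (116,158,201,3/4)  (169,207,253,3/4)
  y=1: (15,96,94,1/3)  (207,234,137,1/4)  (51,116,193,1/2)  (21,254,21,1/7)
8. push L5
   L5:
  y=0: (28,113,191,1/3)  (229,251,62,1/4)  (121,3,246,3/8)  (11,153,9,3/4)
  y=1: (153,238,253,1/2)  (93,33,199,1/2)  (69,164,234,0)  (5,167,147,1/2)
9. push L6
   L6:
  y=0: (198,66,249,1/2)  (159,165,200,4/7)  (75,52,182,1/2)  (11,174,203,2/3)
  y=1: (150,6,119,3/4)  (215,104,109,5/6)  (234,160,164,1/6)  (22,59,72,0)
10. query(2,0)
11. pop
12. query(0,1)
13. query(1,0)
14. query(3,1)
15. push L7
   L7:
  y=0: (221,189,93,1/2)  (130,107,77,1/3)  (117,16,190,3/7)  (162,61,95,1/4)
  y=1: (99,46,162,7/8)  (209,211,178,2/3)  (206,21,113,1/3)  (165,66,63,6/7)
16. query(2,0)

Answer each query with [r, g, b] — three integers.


at x=0,y=1 over L1,L2,L3:
after L1 α=1/4: [56, 245/4, 187/4]
after L2 α=1/5: [411/5, 292/5, 411/5]
after L3 α=1/2: [588/5, 1457/10, 1241/10]
→ [118, 146, 124]

query (3,1) [L1,L2,L3] — begin 0,0,0
after L1 α=1/3: [167/3, 176/3, 241/3]
after L2 α=1/2: [665/6, 323/6, 727/6]
after L3 α=1/2: [2069/12, 1793/12, 1189/12]
rounded: [172, 149, 99]

at x=3,y=0 over L1,L2,L3:
L1 α=1/4: [45, 89/2, 179/4]
L2 α=1/3: [116/3, 94, 589/6]
L3 α=0: [116/3, 94, 589/6]
rounded: [39, 94, 98]

at x=2,y=0 over L1,L2,L3,L4,L5,L6:
L1 α=3/8: [177/4, 39/8, 93/4]
L2 α=2/3: [515/4, 509/8, 133/12]
L3 α=4/5: [931/20, 4797/40, 7909/60]
L4 α=3/4: [7891/80, 23757/160, 44089/240]
L5 α=3/8: [13699/128, 24045/256, 79513/384]
L6 α=1/2: [23299/256, 37357/512, 149401/768]
→ [91, 73, 195]

query (0,1) [L1,L2,L3,L4,L5] — begin 0,0,0
+L1 (α=1/4) → [56, 245/4, 187/4]
+L2 (α=1/5) → [411/5, 292/5, 411/5]
+L3 (α=1/2) → [588/5, 1457/10, 1241/10]
+L4 (α=1/3) → [417/5, 1937/15, 1711/15]
+L5 (α=1/2) → [591/5, 5507/30, 2753/15]
= [118, 184, 184]

query (1,0) [L1,L2,L3,L4,L5] — begin 0,0,0
after L1 α=6/7: [1380/7, 1506/7, 1170/7]
after L2 α=1/2: [2535/14, 907/7, 2255/14]
after L3 α=1/2: [4411/28, 653/7, 3907/28]
after L4 α=1/2: [8415/56, 2319/14, 10879/56]
after L5 α=1/4: [38069/224, 10471/56, 36109/224]
= [170, 187, 161]

at x=3,y=1 over L1,L2,L3,L4,L5:
after L1 α=1/3: [167/3, 176/3, 241/3]
after L2 α=1/2: [665/6, 323/6, 727/6]
after L3 α=1/2: [2069/12, 1793/12, 1189/12]
after L4 α=1/7: [2111/14, 2301/14, 1231/14]
after L5 α=1/2: [2181/28, 4639/28, 3289/28]
rounded: [78, 166, 117]

query (2,0) [L1,L2,L3,L4,L5,L7] — begin 0,0,0
after L1 α=3/8: [177/4, 39/8, 93/4]
after L2 α=2/3: [515/4, 509/8, 133/12]
after L3 α=4/5: [931/20, 4797/40, 7909/60]
after L4 α=3/4: [7891/80, 23757/160, 44089/240]
after L5 α=3/8: [13699/128, 24045/256, 79513/384]
after L7 α=3/7: [24931/224, 27117/448, 134233/672]
→ [111, 61, 200]


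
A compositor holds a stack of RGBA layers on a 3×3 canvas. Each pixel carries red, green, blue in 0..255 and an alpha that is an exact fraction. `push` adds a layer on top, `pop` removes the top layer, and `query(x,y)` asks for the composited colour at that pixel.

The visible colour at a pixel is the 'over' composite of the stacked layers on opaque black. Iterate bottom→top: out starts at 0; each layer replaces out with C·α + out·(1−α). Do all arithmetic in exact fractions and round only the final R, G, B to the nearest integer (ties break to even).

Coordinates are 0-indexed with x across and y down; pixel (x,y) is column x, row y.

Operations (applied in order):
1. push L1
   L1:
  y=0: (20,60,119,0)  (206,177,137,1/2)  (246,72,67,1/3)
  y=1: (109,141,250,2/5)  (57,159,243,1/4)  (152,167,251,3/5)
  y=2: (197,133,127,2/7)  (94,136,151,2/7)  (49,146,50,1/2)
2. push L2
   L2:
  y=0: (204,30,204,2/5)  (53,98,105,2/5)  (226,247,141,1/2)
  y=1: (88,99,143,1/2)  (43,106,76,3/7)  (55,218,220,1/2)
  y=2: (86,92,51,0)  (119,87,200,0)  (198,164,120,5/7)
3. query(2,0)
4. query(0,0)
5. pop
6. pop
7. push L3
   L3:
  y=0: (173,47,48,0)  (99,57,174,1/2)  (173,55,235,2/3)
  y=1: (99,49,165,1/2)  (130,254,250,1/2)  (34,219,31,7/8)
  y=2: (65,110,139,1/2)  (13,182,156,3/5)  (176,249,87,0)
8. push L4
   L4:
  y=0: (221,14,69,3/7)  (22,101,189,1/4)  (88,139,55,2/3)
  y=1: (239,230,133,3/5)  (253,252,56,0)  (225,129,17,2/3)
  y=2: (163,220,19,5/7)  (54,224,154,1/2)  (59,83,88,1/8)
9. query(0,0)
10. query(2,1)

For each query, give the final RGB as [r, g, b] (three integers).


(2,0) stack=L1,L2; from [0,0,0]:
after L1 α=1/3: [82, 24, 67/3]
after L2 α=1/2: [154, 271/2, 245/3]
→ [154, 136, 82]

query (0,0) [L1,L2] — begin 0,0,0
+L1 (α=0) → [0, 0, 0]
+L2 (α=2/5) → [408/5, 12, 408/5]
rounded: [82, 12, 82]

at x=0,y=0 over L3,L4:
after L3 α=0: [0, 0, 0]
after L4 α=3/7: [663/7, 6, 207/7]
→ [95, 6, 30]

query (2,1) [L3,L4] — begin 0,0,0
L3 α=7/8: [119/4, 1533/8, 217/8]
L4 α=2/3: [1919/12, 1199/8, 163/8]
= [160, 150, 20]


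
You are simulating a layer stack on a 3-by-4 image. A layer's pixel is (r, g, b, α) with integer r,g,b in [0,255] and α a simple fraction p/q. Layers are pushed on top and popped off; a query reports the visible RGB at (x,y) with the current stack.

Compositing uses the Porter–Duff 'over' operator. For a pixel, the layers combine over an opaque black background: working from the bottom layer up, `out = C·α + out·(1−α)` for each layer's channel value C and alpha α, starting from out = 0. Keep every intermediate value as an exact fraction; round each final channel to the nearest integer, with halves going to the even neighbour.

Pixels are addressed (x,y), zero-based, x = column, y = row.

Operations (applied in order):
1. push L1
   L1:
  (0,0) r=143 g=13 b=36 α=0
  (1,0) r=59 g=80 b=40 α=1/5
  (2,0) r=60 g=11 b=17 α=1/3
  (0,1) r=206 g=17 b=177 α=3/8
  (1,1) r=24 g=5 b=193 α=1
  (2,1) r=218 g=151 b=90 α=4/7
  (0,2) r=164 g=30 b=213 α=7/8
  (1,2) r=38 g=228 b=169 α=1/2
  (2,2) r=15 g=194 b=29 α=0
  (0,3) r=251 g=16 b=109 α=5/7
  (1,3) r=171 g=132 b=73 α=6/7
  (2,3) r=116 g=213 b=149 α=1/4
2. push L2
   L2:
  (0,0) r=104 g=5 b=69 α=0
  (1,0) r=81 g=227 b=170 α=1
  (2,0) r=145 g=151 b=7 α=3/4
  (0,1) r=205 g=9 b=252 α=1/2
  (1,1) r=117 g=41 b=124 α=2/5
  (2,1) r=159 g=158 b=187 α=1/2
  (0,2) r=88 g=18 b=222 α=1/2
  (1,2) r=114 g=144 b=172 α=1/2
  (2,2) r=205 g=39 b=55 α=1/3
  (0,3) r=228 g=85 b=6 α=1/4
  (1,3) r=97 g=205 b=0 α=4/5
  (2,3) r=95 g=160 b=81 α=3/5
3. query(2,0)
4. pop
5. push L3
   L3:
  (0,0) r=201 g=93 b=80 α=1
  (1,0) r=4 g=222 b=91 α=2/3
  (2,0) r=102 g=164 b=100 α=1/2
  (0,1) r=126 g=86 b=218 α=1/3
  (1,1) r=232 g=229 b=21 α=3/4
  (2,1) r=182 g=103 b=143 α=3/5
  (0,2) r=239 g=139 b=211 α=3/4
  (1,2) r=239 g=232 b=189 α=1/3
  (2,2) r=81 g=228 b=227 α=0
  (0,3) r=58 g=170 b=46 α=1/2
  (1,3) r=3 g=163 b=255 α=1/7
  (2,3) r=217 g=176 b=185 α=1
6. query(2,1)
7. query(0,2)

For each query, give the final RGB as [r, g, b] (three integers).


(2,0) stack=L1,L2; from [0,0,0]:
+L1 (α=1/3) → [20, 11/3, 17/3]
+L2 (α=3/4) → [455/4, 685/6, 20/3]
rounded: [114, 114, 7]

at x=2,y=1 over L1,L3:
after L1 α=4/7: [872/7, 604/7, 360/7]
after L3 α=3/5: [5566/35, 3371/35, 3723/35]
rounded: [159, 96, 106]

at x=0,y=2 over L1,L3:
+L1 (α=7/8) → [287/2, 105/4, 1491/8]
+L3 (α=3/4) → [1721/8, 1773/16, 6555/32]
→ [215, 111, 205]


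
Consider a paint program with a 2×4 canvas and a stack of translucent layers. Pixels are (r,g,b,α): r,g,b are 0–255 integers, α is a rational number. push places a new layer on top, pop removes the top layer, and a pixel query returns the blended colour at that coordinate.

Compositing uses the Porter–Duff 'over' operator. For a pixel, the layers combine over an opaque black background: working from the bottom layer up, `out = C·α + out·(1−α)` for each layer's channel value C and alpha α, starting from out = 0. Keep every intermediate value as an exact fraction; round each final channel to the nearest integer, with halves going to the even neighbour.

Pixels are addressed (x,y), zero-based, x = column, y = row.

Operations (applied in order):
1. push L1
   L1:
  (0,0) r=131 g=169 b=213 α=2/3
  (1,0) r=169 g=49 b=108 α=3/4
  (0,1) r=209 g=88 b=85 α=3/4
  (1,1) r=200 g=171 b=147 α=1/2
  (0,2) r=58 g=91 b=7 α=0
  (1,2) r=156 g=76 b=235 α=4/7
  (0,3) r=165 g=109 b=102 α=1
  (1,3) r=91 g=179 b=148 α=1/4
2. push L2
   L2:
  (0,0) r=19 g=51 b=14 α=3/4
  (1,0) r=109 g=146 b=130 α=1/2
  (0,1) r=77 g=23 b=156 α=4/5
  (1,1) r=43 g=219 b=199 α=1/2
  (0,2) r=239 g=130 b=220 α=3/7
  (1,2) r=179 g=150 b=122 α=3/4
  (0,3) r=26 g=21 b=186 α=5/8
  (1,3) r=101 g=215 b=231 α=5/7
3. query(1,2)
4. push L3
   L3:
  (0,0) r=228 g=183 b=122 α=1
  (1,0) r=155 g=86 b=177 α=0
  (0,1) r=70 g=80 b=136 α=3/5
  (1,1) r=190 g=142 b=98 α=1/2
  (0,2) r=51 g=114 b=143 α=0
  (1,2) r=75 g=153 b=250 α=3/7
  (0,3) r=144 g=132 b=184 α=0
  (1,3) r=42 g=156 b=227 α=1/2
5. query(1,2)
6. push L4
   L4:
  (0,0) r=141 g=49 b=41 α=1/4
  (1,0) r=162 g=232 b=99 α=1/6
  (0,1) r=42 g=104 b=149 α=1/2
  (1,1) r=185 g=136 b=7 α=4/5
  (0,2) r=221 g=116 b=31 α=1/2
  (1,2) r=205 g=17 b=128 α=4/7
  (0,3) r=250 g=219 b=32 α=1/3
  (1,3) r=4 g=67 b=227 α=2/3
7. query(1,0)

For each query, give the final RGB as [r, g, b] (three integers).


query (1,2) [L1,L2] — begin 0,0,0
L1 α=4/7: [624/7, 304/7, 940/7]
L2 α=3/4: [4383/28, 1727/14, 1751/14]
→ [157, 123, 125]

(1,2) stack=L1,L2,L3; from [0,0,0]:
after L1 α=4/7: [624/7, 304/7, 940/7]
after L2 α=3/4: [4383/28, 1727/14, 1751/14]
after L3 α=3/7: [5958/49, 6667/49, 8752/49]
→ [122, 136, 179]

at x=1,y=0 over L1,L2,L3,L4:
after L1 α=3/4: [507/4, 147/4, 81]
after L2 α=1/2: [943/8, 731/8, 211/2]
after L3 α=0: [943/8, 731/8, 211/2]
after L4 α=1/6: [6011/48, 1837/16, 1253/12]
→ [125, 115, 104]


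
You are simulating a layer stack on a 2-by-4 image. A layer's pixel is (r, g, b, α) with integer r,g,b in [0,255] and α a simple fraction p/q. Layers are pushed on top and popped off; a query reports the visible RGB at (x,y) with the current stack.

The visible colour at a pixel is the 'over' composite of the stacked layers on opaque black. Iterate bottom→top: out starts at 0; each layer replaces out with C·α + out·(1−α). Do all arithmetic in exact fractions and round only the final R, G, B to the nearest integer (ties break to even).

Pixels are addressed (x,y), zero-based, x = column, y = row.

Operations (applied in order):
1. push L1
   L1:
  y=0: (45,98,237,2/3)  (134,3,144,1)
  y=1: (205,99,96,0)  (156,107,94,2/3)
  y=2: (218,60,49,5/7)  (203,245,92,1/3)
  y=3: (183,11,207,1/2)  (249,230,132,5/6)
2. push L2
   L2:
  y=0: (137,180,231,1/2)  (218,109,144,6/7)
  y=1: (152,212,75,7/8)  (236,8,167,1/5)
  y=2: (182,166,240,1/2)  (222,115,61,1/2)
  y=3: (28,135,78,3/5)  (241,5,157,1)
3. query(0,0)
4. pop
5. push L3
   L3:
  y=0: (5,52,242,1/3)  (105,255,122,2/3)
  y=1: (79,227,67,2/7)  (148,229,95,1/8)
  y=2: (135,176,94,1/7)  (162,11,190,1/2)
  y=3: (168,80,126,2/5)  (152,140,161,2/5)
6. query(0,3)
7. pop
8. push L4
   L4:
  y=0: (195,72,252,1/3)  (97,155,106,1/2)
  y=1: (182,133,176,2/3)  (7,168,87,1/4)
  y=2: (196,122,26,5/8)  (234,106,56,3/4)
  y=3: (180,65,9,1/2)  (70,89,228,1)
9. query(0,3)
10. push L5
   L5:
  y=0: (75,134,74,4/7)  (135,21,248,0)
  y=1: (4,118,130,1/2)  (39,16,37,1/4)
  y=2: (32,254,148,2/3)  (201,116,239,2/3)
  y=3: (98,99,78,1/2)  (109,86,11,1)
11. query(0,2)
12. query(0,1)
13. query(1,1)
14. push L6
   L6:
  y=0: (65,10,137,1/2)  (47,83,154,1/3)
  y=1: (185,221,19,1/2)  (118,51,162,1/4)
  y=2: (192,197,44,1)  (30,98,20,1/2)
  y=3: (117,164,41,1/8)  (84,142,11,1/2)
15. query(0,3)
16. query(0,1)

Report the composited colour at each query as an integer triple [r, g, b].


query (0,0) [L1,L2] — begin 0,0,0
+L1 (α=2/3) → [30, 196/3, 158]
+L2 (α=1/2) → [167/2, 368/3, 389/2]
= [84, 123, 194]

(0,3) stack=L1,L3; from [0,0,0]:
after L1 α=1/2: [183/2, 11/2, 207/2]
after L3 α=2/5: [1221/10, 353/10, 225/2]
rounded: [122, 35, 112]

query (0,3) [L1,L4] — begin 0,0,0
after L1 α=1/2: [183/2, 11/2, 207/2]
after L4 α=1/2: [543/4, 141/4, 225/4]
→ [136, 35, 56]

query (0,2) [L1,L4,L5] — begin 0,0,0
+L1 (α=5/7) → [1090/7, 300/7, 35]
+L4 (α=5/8) → [5065/28, 2585/28, 235/8]
+L5 (α=2/3) → [6857/84, 5603/28, 2603/24]
rounded: [82, 200, 108]

(0,1) stack=L1,L4,L5; from [0,0,0]:
L1 α=0: [0, 0, 0]
L4 α=2/3: [364/3, 266/3, 352/3]
L5 α=1/2: [188/3, 310/3, 371/3]
→ [63, 103, 124]

query (1,1) [L1,L4,L5] — begin 0,0,0
+L1 (α=2/3) → [104, 214/3, 188/3]
+L4 (α=1/4) → [319/4, 191/2, 275/4]
+L5 (α=1/4) → [1113/16, 605/8, 973/16]
rounded: [70, 76, 61]

(0,3) stack=L1,L4,L5,L6; from [0,0,0]:
+L1 (α=1/2) → [183/2, 11/2, 207/2]
+L4 (α=1/2) → [543/4, 141/4, 225/4]
+L5 (α=1/2) → [935/8, 537/8, 537/8]
+L6 (α=1/8) → [7481/64, 5071/64, 4087/64]
rounded: [117, 79, 64]

at x=0,y=1 over L1,L4,L5,L6:
+L1 (α=0) → [0, 0, 0]
+L4 (α=2/3) → [364/3, 266/3, 352/3]
+L5 (α=1/2) → [188/3, 310/3, 371/3]
+L6 (α=1/2) → [743/6, 973/6, 214/3]
= [124, 162, 71]


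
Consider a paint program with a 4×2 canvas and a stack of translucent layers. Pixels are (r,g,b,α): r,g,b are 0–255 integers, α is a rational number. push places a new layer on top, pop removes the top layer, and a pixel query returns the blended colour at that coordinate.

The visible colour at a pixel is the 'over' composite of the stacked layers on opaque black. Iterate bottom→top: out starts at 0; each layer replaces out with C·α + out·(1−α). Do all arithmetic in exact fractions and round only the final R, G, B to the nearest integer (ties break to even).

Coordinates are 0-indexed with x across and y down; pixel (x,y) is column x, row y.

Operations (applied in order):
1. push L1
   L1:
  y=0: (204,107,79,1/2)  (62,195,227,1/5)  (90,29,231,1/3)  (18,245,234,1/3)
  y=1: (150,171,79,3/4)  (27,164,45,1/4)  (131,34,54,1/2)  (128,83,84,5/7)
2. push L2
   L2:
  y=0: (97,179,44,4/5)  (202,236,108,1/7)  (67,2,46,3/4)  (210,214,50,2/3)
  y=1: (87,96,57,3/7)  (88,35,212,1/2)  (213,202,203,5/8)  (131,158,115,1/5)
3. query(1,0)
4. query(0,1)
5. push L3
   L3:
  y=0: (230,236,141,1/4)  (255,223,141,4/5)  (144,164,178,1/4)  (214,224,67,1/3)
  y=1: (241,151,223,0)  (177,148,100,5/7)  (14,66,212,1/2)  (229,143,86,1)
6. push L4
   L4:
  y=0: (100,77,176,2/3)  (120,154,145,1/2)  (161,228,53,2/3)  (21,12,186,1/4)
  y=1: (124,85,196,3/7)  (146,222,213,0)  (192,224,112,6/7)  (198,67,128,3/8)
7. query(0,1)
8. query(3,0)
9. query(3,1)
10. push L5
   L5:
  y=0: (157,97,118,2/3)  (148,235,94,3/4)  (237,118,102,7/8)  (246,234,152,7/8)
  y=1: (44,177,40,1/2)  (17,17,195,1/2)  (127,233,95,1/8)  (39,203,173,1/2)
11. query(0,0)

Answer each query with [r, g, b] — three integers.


query (1,0) [L1,L2] — begin 0,0,0
+L1 (α=1/5) → [62/5, 39, 227/5]
+L2 (α=1/7) → [1382/35, 470/7, 1902/35]
rounded: [39, 67, 54]

(0,1) stack=L1,L2; from [0,0,0]:
+L1 (α=3/4) → [225/2, 513/4, 237/4]
+L2 (α=3/7) → [711/7, 801/7, 408/7]
= [102, 114, 58]

at x=0,y=1 over L1,L2,L3,L4:
+L1 (α=3/4) → [225/2, 513/4, 237/4]
+L2 (α=3/7) → [711/7, 801/7, 408/7]
+L3 (α=0) → [711/7, 801/7, 408/7]
+L4 (α=3/7) → [5448/49, 4989/49, 5748/49]
rounded: [111, 102, 117]

query (3,0) [L1,L2,L3,L4] — begin 0,0,0
L1 α=1/3: [6, 245/3, 78]
L2 α=2/3: [142, 1529/9, 178/3]
L3 α=1/3: [166, 5074/27, 557/9]
L4 α=1/4: [519/4, 2591/18, 1115/12]
→ [130, 144, 93]

(3,1) stack=L1,L2,L3,L4; from [0,0,0]:
after L1 α=5/7: [640/7, 415/7, 60]
after L2 α=1/5: [3477/35, 2766/35, 71]
after L3 α=1: [229, 143, 86]
after L4 α=3/8: [1739/8, 229/2, 407/4]
→ [217, 114, 102]

at x=0,y=0 over L1,L2,L3,L4,L5:
L1 α=1/2: [102, 107/2, 79/2]
L2 α=4/5: [98, 1539/10, 431/10]
L3 α=1/4: [131, 6977/40, 2703/40]
L4 α=2/3: [331/3, 4379/40, 16783/120]
L5 α=2/3: [1273/9, 12139/120, 45103/360]
→ [141, 101, 125]


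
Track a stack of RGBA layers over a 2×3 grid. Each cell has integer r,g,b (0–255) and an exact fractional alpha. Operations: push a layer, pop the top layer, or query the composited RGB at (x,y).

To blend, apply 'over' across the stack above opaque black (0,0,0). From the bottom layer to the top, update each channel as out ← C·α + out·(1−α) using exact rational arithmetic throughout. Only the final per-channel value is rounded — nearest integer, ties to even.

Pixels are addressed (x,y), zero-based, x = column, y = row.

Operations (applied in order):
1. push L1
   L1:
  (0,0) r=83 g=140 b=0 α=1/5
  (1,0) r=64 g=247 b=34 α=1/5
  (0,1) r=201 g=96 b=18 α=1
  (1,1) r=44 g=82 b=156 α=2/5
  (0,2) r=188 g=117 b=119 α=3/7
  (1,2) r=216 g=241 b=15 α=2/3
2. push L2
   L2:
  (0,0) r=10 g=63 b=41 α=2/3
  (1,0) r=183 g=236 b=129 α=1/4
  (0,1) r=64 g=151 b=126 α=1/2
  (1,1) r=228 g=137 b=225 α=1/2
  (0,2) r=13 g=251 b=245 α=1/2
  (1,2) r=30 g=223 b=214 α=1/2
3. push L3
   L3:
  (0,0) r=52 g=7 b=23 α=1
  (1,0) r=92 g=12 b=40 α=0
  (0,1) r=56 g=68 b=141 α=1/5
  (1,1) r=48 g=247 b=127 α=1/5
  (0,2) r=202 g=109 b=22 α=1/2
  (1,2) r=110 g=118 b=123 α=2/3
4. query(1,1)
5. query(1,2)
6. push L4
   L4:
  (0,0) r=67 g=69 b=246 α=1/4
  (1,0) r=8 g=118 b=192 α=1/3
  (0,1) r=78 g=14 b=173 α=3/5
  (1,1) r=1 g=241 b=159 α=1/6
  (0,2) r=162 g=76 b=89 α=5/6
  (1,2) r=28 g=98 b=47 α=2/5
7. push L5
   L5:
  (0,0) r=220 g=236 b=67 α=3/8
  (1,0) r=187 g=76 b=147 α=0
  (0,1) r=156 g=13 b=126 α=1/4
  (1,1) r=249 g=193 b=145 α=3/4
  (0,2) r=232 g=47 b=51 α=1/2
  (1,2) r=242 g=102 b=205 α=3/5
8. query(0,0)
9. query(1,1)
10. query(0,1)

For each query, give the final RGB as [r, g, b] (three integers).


query (1,1) [L1,L2,L3] — begin 0,0,0
L1 α=2/5: [88/5, 164/5, 312/5]
L2 α=1/2: [614/5, 849/10, 1437/10]
L3 α=1/5: [2696/25, 2933/25, 3509/25]
rounded: [108, 117, 140]

at x=1,y=2 over L1,L2,L3:
after L1 α=2/3: [144, 482/3, 10]
after L2 α=1/2: [87, 1151/6, 112]
after L3 α=2/3: [307/3, 2567/18, 358/3]
→ [102, 143, 119]

at x=0,y=0 over L1,L2,L3,L4,L5:
L1 α=1/5: [83/5, 28, 0]
L2 α=2/3: [61/5, 154/3, 82/3]
L3 α=1: [52, 7, 23]
L4 α=1/4: [223/4, 45/2, 315/4]
L5 α=3/8: [3755/32, 1641/16, 2379/32]
rounded: [117, 103, 74]

query (1,1) [L1,L2,L3,L4,L5] — begin 0,0,0
+L1 (α=2/5) → [88/5, 164/5, 312/5]
+L2 (α=1/2) → [614/5, 849/10, 1437/10]
+L3 (α=1/5) → [2696/25, 2933/25, 3509/25]
+L4 (α=1/6) → [2701/30, 2069/15, 2152/15]
+L5 (α=3/4) → [25111/120, 5377/30, 8677/60]
→ [209, 179, 145]

(0,1) stack=L1,L2,L3,L4,L5; from [0,0,0]:
L1 α=1: [201, 96, 18]
L2 α=1/2: [265/2, 247/2, 72]
L3 α=1/5: [586/5, 562/5, 429/5]
L4 α=3/5: [2342/25, 1334/25, 3453/25]
L5 α=1/4: [5463/50, 4327/100, 13509/100]
→ [109, 43, 135]


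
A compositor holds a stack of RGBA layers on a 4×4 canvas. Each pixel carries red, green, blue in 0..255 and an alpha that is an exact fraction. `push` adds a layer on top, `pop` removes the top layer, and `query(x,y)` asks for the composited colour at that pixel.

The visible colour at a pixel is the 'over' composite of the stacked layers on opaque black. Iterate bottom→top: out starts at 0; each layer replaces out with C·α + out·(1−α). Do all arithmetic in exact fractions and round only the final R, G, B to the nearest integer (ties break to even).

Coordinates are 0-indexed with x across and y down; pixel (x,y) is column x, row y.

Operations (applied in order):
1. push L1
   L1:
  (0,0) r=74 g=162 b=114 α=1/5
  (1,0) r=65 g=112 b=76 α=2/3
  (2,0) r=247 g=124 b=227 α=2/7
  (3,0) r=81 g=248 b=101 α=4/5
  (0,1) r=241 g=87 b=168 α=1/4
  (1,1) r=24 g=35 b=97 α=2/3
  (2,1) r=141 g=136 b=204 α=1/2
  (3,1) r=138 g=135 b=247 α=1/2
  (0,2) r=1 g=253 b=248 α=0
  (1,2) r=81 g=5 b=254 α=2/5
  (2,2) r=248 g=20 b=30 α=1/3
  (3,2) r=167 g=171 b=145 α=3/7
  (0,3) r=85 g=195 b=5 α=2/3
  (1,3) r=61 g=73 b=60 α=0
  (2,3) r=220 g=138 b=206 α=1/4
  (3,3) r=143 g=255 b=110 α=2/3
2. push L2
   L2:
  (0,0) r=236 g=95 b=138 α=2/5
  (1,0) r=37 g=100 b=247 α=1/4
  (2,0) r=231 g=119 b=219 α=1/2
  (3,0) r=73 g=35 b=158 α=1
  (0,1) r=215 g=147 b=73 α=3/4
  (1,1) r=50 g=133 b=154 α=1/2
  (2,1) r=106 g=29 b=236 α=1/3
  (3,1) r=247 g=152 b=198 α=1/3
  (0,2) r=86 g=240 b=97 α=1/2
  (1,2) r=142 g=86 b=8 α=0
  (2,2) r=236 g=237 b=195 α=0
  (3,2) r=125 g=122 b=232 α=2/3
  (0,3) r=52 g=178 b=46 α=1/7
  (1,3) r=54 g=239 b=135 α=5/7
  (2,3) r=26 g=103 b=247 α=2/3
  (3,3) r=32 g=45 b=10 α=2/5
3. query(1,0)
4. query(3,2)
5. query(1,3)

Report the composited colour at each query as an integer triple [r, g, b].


at x=1,y=0 over L1,L2:
L1 α=2/3: [130/3, 224/3, 152/3]
L2 α=1/4: [167/4, 81, 399/4]
rounded: [42, 81, 100]

query (3,2) [L1,L2] — begin 0,0,0
+L1 (α=3/7) → [501/7, 513/7, 435/7]
+L2 (α=2/3) → [2251/21, 2221/21, 3683/21]
rounded: [107, 106, 175]

at x=1,y=3 over L1,L2:
+L1 (α=0) → [0, 0, 0]
+L2 (α=5/7) → [270/7, 1195/7, 675/7]
= [39, 171, 96]


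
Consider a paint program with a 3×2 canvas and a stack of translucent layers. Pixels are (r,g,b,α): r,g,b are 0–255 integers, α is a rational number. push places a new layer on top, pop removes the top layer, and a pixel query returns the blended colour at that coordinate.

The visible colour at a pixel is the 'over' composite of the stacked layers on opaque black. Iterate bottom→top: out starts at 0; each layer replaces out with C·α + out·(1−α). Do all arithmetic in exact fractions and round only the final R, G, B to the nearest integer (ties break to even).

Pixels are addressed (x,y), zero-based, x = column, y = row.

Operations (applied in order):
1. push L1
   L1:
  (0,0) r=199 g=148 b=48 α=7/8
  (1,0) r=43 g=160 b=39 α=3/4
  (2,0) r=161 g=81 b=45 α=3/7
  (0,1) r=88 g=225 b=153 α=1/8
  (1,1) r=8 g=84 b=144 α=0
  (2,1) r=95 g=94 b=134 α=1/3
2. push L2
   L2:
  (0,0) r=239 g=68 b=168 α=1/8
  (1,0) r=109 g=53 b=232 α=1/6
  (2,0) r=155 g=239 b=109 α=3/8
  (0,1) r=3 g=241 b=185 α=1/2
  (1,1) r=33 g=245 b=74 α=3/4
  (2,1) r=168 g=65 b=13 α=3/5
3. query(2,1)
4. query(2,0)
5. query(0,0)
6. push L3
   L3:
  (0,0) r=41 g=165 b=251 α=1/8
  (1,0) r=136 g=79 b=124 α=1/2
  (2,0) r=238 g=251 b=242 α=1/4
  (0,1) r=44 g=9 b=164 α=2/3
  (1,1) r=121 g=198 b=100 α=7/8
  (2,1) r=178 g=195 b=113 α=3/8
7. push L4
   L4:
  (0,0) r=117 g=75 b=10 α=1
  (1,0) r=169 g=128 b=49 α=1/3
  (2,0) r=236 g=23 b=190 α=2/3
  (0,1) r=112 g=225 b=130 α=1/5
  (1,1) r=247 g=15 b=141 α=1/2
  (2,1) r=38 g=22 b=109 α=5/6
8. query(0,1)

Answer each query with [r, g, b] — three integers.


(2,1) stack=L1,L2; from [0,0,0]:
L1 α=1/3: [95/3, 94/3, 134/3]
L2 α=3/5: [1702/15, 773/15, 77/3]
→ [113, 52, 26]

(2,0) stack=L1,L2; from [0,0,0]:
L1 α=3/7: [69, 243/7, 135/7]
L2 α=3/8: [405/4, 3117/28, 741/14]
= [101, 111, 53]

(0,0) stack=L1,L2; from [0,0,0]:
L1 α=7/8: [1393/8, 259/2, 42]
L2 α=1/8: [11663/64, 1949/16, 231/4]
rounded: [182, 122, 58]

query (0,1) [L1,L2,L3,L4] — begin 0,0,0
+L1 (α=1/8) → [11, 225/8, 153/8]
+L2 (α=1/2) → [7, 2153/16, 1633/16]
+L3 (α=2/3) → [95/3, 2441/48, 6881/48]
+L4 (α=1/5) → [716/15, 5141/60, 8441/60]
rounded: [48, 86, 141]
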